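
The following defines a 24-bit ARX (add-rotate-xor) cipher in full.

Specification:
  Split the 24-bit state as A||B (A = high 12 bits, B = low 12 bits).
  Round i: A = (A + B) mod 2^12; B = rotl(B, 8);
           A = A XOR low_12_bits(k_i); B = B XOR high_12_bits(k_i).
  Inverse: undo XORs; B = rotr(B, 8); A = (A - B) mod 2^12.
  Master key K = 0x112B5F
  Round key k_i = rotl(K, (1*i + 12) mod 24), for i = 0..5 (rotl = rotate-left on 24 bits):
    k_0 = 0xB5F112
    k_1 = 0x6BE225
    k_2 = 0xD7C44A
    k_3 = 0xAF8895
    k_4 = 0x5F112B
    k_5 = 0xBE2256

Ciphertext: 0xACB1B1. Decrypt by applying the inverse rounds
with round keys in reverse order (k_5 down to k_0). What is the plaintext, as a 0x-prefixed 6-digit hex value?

s_0 = ciphertext = 0xACB1B1
s_1 = InvRound(s_0, k_5) = 0x36353A
s_2 = InvRound(s_1, k_4) = 0x598CB0
s_3 = InvRound(s_2, k_3) = 0x887486
s_4 = InvRound(s_3, k_2) = 0xD24FA9
s_5 = InvRound(s_4, k_1) = 0xD88179
s_6 = InvRound(s_5, k_0) = 0xA3026A

0xA3026A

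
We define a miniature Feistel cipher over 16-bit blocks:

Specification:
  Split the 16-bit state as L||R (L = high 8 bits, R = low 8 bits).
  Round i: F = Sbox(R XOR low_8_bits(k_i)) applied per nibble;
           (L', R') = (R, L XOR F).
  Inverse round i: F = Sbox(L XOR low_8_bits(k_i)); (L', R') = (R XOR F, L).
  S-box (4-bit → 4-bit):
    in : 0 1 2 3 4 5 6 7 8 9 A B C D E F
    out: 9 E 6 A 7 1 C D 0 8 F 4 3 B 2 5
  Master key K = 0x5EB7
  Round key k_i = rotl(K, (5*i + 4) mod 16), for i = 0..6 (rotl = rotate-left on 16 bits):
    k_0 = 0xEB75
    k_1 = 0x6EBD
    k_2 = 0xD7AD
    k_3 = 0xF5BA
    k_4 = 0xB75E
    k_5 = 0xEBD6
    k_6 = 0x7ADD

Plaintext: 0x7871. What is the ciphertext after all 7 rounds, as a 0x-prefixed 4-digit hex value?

0xB743

s_0 = plaintext = 0x7871
s_1 = Round(s_0, k_0) = 0x71EF
s_2 = Round(s_1, k_1) = 0xEF67
s_3 = Round(s_2, k_2) = 0x67D0
s_4 = Round(s_3, k_3) = 0xD0A8
s_5 = Round(s_4, k_4) = 0xA88C
s_6 = Round(s_5, k_5) = 0x8CB7
s_7 = Round(s_6, k_6) = 0xB743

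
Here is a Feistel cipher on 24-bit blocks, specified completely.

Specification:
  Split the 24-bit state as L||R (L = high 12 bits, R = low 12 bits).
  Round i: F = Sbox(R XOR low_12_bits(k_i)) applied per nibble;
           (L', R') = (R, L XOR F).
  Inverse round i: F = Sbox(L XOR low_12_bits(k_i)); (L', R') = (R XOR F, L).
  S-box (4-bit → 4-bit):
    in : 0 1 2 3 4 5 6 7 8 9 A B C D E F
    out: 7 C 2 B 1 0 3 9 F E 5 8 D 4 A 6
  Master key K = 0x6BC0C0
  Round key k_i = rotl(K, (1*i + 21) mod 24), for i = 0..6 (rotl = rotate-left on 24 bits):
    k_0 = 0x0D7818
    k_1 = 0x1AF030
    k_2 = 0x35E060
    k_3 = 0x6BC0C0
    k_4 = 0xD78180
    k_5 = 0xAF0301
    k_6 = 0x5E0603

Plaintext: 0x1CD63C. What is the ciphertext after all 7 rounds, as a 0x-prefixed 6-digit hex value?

s_0 = plaintext = 0x1CD63C
s_1 = Round(s_0, k_0) = 0x63CBEC
s_2 = Round(s_1, k_1) = 0xBECE71
s_3 = Round(s_2, k_2) = 0xE71120
s_4 = Round(s_3, k_3) = 0x1202D6
s_5 = Round(s_4, k_4) = 0x2D6A23
s_6 = Round(s_5, k_5) = 0xA23CF4
s_7 = Round(s_6, k_6) = 0xCF4F4A

0xCF4F4A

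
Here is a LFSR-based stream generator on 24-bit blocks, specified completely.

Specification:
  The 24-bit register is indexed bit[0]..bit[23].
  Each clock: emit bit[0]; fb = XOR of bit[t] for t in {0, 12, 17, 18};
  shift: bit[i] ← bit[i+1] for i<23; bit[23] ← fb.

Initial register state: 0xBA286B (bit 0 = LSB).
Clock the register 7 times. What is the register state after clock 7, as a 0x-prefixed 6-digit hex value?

0x757450

reg_0 = 0xBA286B
clock 1: out=1, reg = 0x5D1435
clock 2: out=1, reg = 0xAE8A1A
clock 3: out=0, reg = 0x57450D
clock 4: out=1, reg = 0xABA286
clock 5: out=0, reg = 0xD5D143
clock 6: out=1, reg = 0xEAE8A1
clock 7: out=1, reg = 0x757450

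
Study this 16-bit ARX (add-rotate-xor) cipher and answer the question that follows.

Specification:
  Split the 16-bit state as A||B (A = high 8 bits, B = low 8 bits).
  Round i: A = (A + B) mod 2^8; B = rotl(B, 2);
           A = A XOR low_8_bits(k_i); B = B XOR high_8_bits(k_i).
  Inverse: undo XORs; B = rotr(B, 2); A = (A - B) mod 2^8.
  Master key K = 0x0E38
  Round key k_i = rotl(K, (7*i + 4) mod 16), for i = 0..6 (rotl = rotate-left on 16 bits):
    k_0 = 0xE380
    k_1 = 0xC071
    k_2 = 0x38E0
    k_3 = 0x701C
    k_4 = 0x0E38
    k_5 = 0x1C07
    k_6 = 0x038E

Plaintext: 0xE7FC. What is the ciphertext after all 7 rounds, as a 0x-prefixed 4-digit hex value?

0xB6B5

s_0 = plaintext = 0xE7FC
s_1 = Round(s_0, k_0) = 0x6310
s_2 = Round(s_1, k_1) = 0x0280
s_3 = Round(s_2, k_2) = 0x623A
s_4 = Round(s_3, k_3) = 0x8098
s_5 = Round(s_4, k_4) = 0x206C
s_6 = Round(s_5, k_5) = 0x8BAD
s_7 = Round(s_6, k_6) = 0xB6B5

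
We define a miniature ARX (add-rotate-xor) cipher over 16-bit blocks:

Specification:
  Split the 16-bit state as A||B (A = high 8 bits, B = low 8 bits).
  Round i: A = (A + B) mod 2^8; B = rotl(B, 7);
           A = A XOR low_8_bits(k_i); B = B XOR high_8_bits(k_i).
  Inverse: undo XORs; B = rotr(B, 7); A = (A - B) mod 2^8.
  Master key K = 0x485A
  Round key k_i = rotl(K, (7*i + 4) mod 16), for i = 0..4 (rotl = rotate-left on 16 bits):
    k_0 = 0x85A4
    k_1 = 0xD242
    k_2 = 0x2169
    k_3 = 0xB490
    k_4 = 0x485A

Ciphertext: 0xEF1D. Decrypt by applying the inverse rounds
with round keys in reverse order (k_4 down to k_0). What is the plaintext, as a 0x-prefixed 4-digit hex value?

0xA1A8

s_0 = ciphertext = 0xEF1D
s_1 = InvRound(s_0, k_4) = 0x0BAA
s_2 = InvRound(s_1, k_3) = 0x5F3C
s_3 = InvRound(s_2, k_2) = 0xFC3A
s_4 = InvRound(s_3, k_1) = 0xEDD1
s_5 = InvRound(s_4, k_0) = 0xA1A8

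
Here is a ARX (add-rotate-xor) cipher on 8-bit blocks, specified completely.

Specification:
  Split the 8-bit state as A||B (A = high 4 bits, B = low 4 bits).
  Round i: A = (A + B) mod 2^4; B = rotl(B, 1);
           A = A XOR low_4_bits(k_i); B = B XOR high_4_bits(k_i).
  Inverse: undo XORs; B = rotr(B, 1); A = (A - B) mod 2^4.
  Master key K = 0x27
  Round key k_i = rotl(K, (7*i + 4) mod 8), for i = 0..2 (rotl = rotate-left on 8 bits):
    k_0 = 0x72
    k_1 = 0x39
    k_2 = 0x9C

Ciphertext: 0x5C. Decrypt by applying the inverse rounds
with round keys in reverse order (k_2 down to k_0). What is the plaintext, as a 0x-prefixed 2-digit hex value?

0xBD

s_0 = ciphertext = 0x5C
s_1 = InvRound(s_0, k_2) = 0xFA
s_2 = InvRound(s_1, k_1) = 0xAC
s_3 = InvRound(s_2, k_0) = 0xBD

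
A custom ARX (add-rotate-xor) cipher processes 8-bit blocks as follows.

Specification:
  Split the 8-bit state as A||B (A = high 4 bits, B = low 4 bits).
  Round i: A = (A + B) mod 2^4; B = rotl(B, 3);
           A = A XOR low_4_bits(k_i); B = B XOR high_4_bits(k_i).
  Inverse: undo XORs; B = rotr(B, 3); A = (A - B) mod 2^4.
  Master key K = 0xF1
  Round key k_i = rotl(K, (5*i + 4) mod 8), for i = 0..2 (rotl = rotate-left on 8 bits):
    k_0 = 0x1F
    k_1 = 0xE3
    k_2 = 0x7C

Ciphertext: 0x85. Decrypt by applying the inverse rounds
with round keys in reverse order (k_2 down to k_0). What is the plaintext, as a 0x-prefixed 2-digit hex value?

s_0 = ciphertext = 0x85
s_1 = InvRound(s_0, k_2) = 0x04
s_2 = InvRound(s_1, k_1) = 0xE5
s_3 = InvRound(s_2, k_0) = 0x98

0x98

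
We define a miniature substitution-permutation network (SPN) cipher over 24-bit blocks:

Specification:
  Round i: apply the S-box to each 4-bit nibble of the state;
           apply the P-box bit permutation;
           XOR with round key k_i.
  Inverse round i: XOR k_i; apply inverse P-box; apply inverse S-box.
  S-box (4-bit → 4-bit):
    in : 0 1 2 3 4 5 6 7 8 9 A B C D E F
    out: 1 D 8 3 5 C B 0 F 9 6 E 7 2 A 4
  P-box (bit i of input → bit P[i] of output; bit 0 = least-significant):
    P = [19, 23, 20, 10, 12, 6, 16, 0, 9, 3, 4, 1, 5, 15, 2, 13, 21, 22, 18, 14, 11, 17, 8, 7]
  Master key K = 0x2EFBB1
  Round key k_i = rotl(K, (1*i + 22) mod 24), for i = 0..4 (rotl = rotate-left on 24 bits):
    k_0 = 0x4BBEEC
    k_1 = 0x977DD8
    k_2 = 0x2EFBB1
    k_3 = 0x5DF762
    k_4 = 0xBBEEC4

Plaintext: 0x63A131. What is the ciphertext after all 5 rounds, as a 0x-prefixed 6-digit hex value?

s_0 = plaintext = 0x63A131
s_1 = Round(s_0, k_0) = 0x31203A
s_2 = Round(s_1, k_1) = 0x210798
s_3 = Round(s_2, k_2) = 0x92AF10
s_4 = Round(s_3, k_3) = 0x542FF7
s_5 = Round(s_4, k_4) = 0x9ECF54

0x9ECF54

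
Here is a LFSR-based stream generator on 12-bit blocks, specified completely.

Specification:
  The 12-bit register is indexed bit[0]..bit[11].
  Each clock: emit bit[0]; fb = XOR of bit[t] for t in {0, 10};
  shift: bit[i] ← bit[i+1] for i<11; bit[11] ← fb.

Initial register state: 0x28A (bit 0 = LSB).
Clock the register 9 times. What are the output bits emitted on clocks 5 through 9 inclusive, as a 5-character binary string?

reg_0 = 0x28A
clock 1: out=0, reg = 0x145
clock 2: out=1, reg = 0x8A2
clock 3: out=0, reg = 0x451
clock 4: out=1, reg = 0x228
clock 5: out=0, reg = 0x114
clock 6: out=0, reg = 0x08A
clock 7: out=0, reg = 0x045
clock 8: out=1, reg = 0x822
clock 9: out=0, reg = 0x411

00010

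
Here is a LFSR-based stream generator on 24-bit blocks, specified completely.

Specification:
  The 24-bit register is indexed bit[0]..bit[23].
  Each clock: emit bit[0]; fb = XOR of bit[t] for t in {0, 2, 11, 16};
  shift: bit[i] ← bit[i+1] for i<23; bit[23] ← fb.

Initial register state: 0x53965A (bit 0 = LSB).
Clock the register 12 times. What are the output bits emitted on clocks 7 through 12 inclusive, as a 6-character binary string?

100110

reg_0 = 0x53965A
clock 1: out=0, reg = 0xA9CB2D
clock 2: out=1, reg = 0x54E596
clock 3: out=0, reg = 0xAA72CB
clock 4: out=1, reg = 0xD53965
clock 5: out=1, reg = 0x6A9CB2
clock 6: out=0, reg = 0xB54E59
clock 7: out=1, reg = 0xDAA72C
clock 8: out=0, reg = 0xED5396
clock 9: out=0, reg = 0x76A9CB
clock 10: out=1, reg = 0x3B54E5
clock 11: out=1, reg = 0x9DAA72
clock 12: out=0, reg = 0x4ED539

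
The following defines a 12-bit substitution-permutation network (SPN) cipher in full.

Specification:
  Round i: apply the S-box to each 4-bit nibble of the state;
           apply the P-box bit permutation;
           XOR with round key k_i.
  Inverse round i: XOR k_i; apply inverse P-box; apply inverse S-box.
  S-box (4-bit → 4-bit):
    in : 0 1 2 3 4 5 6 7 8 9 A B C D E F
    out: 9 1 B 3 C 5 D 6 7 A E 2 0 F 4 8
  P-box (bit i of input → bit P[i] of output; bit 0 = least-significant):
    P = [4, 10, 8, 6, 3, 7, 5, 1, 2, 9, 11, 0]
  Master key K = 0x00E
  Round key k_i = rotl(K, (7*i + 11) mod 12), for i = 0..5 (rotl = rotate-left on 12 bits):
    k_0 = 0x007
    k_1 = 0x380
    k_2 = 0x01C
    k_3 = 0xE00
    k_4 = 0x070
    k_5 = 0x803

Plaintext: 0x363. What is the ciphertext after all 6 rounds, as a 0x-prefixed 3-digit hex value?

s_0 = plaintext = 0x363
s_1 = Round(s_0, k_0) = 0x639
s_2 = Round(s_1, k_1) = 0xF4D
s_3 = Round(s_2, k_2) = 0x56F
s_4 = Round(s_3, k_3) = 0x66E
s_5 = Round(s_4, k_4) = 0x95F
s_6 = Round(s_5, k_5) = 0xA6A

0xA6A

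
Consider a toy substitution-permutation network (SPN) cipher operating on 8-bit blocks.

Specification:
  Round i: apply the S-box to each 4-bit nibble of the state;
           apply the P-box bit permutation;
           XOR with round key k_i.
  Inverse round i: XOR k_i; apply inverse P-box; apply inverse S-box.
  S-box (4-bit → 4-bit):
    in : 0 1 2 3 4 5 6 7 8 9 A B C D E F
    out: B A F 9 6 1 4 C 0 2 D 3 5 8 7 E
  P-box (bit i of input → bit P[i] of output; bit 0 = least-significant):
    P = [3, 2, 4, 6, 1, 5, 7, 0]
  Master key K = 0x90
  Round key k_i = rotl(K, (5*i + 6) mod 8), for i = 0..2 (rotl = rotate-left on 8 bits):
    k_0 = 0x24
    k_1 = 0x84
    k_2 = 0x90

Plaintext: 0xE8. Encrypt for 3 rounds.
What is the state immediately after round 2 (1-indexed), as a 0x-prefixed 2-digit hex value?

s_0 = plaintext = 0xE8
s_1 = Round(s_0, k_0) = 0x86
s_2 = Round(s_1, k_1) = 0x94
s_3 = Round(s_2, k_2) = 0xA4

0x94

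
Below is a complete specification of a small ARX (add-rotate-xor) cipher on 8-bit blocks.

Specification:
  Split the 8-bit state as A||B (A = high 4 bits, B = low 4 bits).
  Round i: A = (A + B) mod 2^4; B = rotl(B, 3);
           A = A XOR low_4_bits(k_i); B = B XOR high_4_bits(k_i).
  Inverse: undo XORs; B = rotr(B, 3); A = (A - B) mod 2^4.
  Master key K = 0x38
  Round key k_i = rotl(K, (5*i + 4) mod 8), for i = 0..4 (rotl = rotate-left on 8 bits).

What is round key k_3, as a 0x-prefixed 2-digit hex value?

0xC1

K = 0x38
k_0 = rotl(K, (5*0+4) mod 8) = rotl(K, 4) = 0x83
k_1 = rotl(K, (5*1+4) mod 8) = rotl(K, 1) = 0x70
k_2 = rotl(K, (5*2+4) mod 8) = rotl(K, 6) = 0x0E
k_3 = rotl(K, (5*3+4) mod 8) = rotl(K, 3) = 0xC1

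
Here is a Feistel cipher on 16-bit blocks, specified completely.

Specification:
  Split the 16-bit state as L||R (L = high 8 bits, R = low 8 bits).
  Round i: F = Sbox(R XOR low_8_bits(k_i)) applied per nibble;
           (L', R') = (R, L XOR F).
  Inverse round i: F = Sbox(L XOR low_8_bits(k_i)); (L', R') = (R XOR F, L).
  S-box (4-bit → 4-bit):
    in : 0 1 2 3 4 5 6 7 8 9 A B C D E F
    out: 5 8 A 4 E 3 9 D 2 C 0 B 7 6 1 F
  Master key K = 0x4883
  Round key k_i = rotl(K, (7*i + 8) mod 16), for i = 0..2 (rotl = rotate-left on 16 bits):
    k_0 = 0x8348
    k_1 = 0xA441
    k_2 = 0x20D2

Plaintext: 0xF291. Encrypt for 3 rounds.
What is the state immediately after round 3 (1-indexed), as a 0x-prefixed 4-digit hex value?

s_0 = plaintext = 0xF291
s_1 = Round(s_0, k_0) = 0x919E
s_2 = Round(s_1, k_1) = 0x9EFE
s_3 = Round(s_2, k_2) = 0xFE39

0xFE39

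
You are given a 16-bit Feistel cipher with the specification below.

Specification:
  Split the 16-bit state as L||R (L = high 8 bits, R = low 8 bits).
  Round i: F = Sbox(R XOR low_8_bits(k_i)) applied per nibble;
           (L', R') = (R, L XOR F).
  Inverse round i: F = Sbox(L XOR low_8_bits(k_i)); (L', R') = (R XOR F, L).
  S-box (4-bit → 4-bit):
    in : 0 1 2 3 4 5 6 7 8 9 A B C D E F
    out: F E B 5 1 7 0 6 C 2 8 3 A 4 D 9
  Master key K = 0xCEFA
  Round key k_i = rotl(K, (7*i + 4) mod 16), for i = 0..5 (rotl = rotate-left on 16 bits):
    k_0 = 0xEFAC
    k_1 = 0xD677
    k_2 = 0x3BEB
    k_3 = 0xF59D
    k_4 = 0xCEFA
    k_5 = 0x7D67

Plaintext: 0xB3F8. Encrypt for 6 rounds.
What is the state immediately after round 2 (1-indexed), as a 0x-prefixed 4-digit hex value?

s_0 = plaintext = 0xB3F8
s_1 = Round(s_0, k_0) = 0xF8C2
s_2 = Round(s_1, k_1) = 0xC2CF
s_3 = Round(s_2, k_2) = 0xCF73
s_4 = Round(s_3, k_3) = 0x7312
s_5 = Round(s_4, k_4) = 0x12AF
s_6 = Round(s_5, k_5) = 0xAFBE

0xC2CF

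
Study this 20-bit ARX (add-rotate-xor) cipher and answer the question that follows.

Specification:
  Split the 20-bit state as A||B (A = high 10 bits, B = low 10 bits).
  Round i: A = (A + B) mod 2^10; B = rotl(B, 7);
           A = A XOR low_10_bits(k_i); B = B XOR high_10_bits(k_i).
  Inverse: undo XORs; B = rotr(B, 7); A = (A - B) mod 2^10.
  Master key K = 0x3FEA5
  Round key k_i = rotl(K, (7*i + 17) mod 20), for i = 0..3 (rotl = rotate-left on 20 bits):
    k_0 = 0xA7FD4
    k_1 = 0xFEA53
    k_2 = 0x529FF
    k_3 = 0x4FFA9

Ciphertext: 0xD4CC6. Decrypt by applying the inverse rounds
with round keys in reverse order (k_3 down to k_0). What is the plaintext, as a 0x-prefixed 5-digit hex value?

s_0 = ciphertext = 0xD4CC6
s_1 = InvRound(s_0, k_3) = 0x4BFCB
s_2 = InvRound(s_1, k_2) = 0x30C0D
s_3 = InvRound(s_2, k_1) = 0xB47BF
s_4 = InvRound(s_3, k_0) = 0x00D02

0x00D02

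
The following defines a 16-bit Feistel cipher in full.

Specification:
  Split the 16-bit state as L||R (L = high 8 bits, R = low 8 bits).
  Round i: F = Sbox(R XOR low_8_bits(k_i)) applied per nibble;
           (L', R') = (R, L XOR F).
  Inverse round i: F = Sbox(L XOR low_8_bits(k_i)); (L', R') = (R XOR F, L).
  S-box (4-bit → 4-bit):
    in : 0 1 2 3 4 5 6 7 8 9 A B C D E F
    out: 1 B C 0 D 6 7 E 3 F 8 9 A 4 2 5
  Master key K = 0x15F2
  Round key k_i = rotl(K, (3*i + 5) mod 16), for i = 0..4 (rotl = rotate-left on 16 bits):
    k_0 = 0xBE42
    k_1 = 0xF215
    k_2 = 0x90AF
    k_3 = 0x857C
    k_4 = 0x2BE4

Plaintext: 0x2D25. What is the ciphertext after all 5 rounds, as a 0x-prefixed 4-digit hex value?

0x2B92

s_0 = plaintext = 0x2D25
s_1 = Round(s_0, k_0) = 0x2553
s_2 = Round(s_1, k_1) = 0x53F2
s_3 = Round(s_2, k_2) = 0xF237
s_4 = Round(s_3, k_3) = 0x372B
s_5 = Round(s_4, k_4) = 0x2B92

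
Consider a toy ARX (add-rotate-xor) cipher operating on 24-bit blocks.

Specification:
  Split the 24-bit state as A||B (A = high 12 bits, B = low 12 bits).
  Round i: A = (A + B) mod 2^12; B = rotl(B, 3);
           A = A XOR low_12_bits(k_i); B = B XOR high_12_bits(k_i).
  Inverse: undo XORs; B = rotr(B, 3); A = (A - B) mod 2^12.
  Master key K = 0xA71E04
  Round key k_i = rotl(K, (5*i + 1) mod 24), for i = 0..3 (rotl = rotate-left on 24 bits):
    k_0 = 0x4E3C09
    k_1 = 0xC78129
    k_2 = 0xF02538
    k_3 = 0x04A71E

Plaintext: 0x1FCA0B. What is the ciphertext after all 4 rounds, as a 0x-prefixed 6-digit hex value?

0xAB3AFB

s_0 = plaintext = 0x1FCA0B
s_1 = Round(s_0, k_0) = 0x00E4BE
s_2 = Round(s_1, k_1) = 0x5E598A
s_3 = Round(s_2, k_2) = 0xA57356
s_4 = Round(s_3, k_3) = 0xAB3AFB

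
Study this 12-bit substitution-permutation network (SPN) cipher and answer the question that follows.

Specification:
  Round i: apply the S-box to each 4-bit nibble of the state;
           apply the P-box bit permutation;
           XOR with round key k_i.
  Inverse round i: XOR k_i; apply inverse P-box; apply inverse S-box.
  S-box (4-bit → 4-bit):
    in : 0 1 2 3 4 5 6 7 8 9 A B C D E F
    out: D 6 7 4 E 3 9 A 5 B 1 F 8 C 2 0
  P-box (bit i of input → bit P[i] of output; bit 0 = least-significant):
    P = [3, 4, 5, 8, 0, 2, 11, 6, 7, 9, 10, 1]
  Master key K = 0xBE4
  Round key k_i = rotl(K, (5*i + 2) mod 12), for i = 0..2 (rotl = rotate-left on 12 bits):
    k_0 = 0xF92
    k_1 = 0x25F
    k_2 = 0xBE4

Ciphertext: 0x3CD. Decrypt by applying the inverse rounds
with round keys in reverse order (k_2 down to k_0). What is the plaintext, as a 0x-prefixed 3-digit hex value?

s_0 = ciphertext = 0x3CD
s_1 = InvRound(s_0, k_2) = 0xF88
s_2 = InvRound(s_1, k_1) = 0x0B7
s_3 = InvRound(s_2, k_0) = 0x12D

0x12D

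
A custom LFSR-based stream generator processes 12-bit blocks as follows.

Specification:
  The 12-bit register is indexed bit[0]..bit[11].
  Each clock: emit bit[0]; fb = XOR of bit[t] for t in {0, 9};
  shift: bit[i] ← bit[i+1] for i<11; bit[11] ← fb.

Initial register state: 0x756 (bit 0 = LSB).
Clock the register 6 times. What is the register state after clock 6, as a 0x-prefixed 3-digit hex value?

reg_0 = 0x756
clock 1: out=0, reg = 0xBAB
clock 2: out=1, reg = 0x5D5
clock 3: out=1, reg = 0xAEA
clock 4: out=0, reg = 0xD75
clock 5: out=1, reg = 0xEBA
clock 6: out=0, reg = 0xF5D

0xF5D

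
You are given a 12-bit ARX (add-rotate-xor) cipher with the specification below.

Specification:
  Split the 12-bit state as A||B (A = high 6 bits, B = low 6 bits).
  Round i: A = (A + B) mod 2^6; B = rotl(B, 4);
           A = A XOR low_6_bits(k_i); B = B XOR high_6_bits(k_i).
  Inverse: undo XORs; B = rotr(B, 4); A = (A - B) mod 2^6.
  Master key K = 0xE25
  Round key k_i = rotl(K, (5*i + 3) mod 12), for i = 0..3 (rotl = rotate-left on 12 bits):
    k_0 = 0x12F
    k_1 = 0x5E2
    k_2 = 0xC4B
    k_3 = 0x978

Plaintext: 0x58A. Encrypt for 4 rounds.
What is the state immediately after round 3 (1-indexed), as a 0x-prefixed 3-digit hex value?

0x79E

s_0 = plaintext = 0x58A
s_1 = Round(s_0, k_0) = 0x3E6
s_2 = Round(s_1, k_1) = 0x5FE
s_3 = Round(s_2, k_2) = 0x79E
s_4 = Round(s_3, k_3) = 0x102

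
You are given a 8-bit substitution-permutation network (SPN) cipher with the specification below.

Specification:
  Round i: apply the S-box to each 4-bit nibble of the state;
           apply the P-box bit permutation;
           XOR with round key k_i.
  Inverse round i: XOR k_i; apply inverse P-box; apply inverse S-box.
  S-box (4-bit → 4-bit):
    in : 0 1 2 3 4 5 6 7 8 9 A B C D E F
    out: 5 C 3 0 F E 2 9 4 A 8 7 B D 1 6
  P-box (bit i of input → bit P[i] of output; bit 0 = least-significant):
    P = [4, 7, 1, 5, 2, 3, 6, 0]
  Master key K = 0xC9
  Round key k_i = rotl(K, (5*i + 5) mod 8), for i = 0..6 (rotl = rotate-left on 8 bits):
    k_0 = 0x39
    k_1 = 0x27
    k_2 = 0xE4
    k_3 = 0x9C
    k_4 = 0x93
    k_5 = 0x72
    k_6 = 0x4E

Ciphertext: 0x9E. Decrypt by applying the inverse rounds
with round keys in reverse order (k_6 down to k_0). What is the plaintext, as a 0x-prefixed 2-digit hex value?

0x85

s_0 = ciphertext = 0x9E
s_1 = InvRound(s_0, k_6) = 0x82
s_2 = InvRound(s_1, k_5) = 0x8C
s_3 = InvRound(s_2, k_4) = 0xC0
s_4 = InvRound(s_3, k_3) = 0xBE
s_5 = InvRound(s_4, k_2) = 0xF0
s_6 = InvRound(s_5, k_1) = 0xDB
s_7 = InvRound(s_6, k_0) = 0x85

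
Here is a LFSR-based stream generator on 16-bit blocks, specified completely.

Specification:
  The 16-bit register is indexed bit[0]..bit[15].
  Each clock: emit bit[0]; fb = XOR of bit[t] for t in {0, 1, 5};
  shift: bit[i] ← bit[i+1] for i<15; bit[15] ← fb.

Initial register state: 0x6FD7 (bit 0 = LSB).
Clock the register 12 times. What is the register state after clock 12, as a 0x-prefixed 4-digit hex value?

reg_0 = 0x6FD7
clock 1: out=1, reg = 0x37EB
clock 2: out=1, reg = 0x9BF5
clock 3: out=1, reg = 0x4DFA
clock 4: out=0, reg = 0x26FD
clock 5: out=1, reg = 0x137E
clock 6: out=0, reg = 0x09BF
clock 7: out=1, reg = 0x84DF
clock 8: out=1, reg = 0x426F
clock 9: out=1, reg = 0xA137
clock 10: out=1, reg = 0xD09B
clock 11: out=1, reg = 0x684D
clock 12: out=1, reg = 0xB426

0xB426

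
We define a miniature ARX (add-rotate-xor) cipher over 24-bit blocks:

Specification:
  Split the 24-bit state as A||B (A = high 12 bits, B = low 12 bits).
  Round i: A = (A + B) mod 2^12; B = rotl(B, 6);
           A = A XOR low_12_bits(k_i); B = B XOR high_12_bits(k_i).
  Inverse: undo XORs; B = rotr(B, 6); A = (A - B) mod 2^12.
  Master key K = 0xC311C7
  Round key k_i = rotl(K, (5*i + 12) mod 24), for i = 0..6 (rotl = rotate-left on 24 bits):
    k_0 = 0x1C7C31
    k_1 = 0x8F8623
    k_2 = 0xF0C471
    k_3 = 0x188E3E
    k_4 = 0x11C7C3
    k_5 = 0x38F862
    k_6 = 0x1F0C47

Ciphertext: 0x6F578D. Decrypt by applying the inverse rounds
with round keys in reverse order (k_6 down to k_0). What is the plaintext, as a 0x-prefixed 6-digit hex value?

0x6BC059

s_0 = ciphertext = 0x6F578D
s_1 = InvRound(s_0, k_6) = 0xB59F59
s_2 = InvRound(s_1, k_5) = 0xD885B3
s_3 = InvRound(s_2, k_4) = 0xE79BD2
s_4 = InvRound(s_3, k_3) = 0x99E6A9
s_5 = InvRound(s_4, k_2) = 0x489966
s_6 = InvRound(s_5, k_1) = 0xB24786
s_7 = InvRound(s_6, k_0) = 0x6BC059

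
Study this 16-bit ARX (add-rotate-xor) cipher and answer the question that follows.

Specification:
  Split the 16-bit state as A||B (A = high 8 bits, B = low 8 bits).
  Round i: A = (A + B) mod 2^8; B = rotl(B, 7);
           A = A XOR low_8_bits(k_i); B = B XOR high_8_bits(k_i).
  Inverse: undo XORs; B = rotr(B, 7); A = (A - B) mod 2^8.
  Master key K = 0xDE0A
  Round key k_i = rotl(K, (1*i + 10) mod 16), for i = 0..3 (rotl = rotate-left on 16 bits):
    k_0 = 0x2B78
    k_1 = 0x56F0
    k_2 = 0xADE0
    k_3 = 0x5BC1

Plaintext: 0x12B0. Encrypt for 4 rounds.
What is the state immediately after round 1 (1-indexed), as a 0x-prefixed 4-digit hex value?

0xBA73

s_0 = plaintext = 0x12B0
s_1 = Round(s_0, k_0) = 0xBA73
s_2 = Round(s_1, k_1) = 0xDDEF
s_3 = Round(s_2, k_2) = 0x2C5A
s_4 = Round(s_3, k_3) = 0x4776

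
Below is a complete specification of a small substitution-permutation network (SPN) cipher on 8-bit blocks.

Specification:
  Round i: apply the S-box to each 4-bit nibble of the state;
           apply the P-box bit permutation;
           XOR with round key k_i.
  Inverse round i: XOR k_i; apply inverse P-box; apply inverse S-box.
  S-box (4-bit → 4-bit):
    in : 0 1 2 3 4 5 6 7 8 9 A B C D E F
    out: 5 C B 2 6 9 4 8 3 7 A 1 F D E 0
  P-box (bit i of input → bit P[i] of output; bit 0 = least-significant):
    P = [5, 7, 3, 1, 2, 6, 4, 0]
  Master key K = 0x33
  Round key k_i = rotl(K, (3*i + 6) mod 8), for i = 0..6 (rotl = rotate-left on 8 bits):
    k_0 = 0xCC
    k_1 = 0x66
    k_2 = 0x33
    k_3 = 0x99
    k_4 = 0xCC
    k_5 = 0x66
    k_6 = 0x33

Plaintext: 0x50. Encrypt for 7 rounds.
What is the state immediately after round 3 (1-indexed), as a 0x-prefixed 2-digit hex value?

0x59

s_0 = plaintext = 0x50
s_1 = Round(s_0, k_0) = 0xE1
s_2 = Round(s_1, k_1) = 0x3D
s_3 = Round(s_2, k_2) = 0x59
s_4 = Round(s_3, k_3) = 0x34
s_5 = Round(s_4, k_4) = 0x04
s_6 = Round(s_5, k_5) = 0xFA
s_7 = Round(s_6, k_6) = 0xB1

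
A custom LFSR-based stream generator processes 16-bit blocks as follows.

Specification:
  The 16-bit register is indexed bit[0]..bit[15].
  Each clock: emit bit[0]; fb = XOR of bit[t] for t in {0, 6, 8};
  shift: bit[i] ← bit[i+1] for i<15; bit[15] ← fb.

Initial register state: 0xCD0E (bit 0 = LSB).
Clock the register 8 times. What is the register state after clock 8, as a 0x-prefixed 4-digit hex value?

0xF7CD

reg_0 = 0xCD0E
clock 1: out=0, reg = 0xE687
clock 2: out=1, reg = 0xF343
clock 3: out=1, reg = 0xF9A1
clock 4: out=1, reg = 0x7CD0
clock 5: out=0, reg = 0xBE68
clock 6: out=0, reg = 0xDF34
clock 7: out=0, reg = 0xEF9A
clock 8: out=0, reg = 0xF7CD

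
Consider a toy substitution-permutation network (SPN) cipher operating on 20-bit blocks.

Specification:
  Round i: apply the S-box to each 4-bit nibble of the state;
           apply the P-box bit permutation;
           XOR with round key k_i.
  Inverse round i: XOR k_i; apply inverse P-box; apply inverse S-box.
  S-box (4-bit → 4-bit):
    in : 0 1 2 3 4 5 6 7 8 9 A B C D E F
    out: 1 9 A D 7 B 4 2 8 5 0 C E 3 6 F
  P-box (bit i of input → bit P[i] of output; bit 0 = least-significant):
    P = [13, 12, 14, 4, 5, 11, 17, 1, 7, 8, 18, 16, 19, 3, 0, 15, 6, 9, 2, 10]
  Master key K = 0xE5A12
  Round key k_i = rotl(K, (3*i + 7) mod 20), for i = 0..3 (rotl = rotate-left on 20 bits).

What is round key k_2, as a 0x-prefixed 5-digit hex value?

K = 0xE5A12
k_0 = rotl(K, (3*0+7) mod 20) = rotl(K, 7) = 0xD0972
k_1 = rotl(K, (3*1+7) mod 20) = rotl(K, 10) = 0x84B96
k_2 = rotl(K, (3*2+7) mod 20) = rotl(K, 13) = 0x25CB4

0x25CB4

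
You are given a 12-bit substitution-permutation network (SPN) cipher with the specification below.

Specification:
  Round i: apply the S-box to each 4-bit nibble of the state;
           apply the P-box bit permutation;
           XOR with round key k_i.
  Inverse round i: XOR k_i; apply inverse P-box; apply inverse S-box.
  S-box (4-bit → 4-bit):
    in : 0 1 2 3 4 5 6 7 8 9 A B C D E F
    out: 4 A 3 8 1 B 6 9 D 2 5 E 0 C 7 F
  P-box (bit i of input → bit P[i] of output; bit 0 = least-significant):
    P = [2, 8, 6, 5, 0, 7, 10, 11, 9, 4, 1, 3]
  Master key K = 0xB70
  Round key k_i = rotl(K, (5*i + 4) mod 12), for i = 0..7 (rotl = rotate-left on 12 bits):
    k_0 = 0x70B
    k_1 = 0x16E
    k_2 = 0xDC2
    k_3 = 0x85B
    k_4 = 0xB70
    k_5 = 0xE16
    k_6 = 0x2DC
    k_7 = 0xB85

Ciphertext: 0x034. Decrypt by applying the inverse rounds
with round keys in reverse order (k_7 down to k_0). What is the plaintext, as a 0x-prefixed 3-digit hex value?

0xCE4

s_0 = ciphertext = 0x034
s_1 = InvRound(s_0, k_7) = 0x251
s_2 = InvRound(s_1, k_6) = 0x324
s_3 = InvRound(s_2, k_5) = 0x6D1
s_4 = InvRound(s_3, k_4) = 0xCF1
s_5 = InvRound(s_4, k_3) = 0xD63
s_6 = InvRound(s_5, k_2) = 0xC23
s_7 = InvRound(s_6, k_1) = 0x38E
s_8 = InvRound(s_7, k_0) = 0xCE4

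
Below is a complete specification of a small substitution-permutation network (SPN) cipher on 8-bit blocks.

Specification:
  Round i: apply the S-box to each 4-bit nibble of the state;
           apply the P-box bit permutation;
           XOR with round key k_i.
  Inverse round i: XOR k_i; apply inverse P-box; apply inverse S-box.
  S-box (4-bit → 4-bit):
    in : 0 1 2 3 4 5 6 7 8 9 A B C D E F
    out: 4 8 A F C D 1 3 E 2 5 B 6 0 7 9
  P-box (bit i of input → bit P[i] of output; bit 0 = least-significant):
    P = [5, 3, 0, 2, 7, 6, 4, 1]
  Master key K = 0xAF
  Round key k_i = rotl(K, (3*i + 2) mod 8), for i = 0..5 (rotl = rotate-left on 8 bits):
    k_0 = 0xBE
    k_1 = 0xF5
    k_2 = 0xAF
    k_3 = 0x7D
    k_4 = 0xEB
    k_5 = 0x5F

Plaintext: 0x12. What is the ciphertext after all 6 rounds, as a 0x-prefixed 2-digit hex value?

s_0 = plaintext = 0x12
s_1 = Round(s_0, k_0) = 0xB0
s_2 = Round(s_1, k_1) = 0x36
s_3 = Round(s_2, k_2) = 0x5D
s_4 = Round(s_3, k_3) = 0xEF
s_5 = Round(s_4, k_4) = 0x1F
s_6 = Round(s_5, k_5) = 0x79

0x79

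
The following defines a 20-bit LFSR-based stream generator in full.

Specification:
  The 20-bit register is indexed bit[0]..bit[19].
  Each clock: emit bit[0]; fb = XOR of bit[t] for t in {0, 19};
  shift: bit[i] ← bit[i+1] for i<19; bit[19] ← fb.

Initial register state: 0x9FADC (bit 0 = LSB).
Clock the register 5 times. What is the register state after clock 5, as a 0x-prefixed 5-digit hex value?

reg_0 = 0x9FADC
clock 1: out=0, reg = 0xCFD6E
clock 2: out=0, reg = 0xE7EB7
clock 3: out=1, reg = 0x73F5B
clock 4: out=1, reg = 0xB9FAD
clock 5: out=1, reg = 0x5CFD6

0x5CFD6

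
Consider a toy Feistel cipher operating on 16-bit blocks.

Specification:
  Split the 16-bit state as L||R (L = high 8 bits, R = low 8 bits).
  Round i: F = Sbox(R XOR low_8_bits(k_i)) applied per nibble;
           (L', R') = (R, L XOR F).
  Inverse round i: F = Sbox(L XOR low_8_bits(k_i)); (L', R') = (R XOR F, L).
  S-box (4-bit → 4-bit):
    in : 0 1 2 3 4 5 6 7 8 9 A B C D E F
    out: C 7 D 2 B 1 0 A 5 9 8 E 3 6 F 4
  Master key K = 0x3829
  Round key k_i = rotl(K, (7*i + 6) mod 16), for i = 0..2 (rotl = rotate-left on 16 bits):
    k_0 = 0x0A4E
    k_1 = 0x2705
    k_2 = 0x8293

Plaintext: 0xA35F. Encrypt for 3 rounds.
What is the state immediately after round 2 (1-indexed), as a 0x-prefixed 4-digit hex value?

s_0 = plaintext = 0xA35F
s_1 = Round(s_0, k_0) = 0x5FD4
s_2 = Round(s_1, k_1) = 0xD438
s_3 = Round(s_2, k_2) = 0x385A

0xD438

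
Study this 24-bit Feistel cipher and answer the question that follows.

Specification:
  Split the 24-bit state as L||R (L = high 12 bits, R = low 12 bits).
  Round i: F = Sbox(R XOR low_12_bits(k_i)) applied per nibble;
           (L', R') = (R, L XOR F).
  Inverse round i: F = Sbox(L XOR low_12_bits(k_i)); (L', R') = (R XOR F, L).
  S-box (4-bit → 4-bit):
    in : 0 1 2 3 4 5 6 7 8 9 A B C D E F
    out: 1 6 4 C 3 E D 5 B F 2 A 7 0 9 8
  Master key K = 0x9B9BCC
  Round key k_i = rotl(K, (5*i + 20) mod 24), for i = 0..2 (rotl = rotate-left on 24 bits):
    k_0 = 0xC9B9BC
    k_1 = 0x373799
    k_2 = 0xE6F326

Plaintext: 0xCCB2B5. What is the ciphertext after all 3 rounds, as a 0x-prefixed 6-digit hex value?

s_0 = plaintext = 0xCCB2B5
s_1 = Round(s_0, k_0) = 0x2B56D4
s_2 = Round(s_1, k_1) = 0x6D4485
s_3 = Round(s_2, k_2) = 0x4853F8

0x4853F8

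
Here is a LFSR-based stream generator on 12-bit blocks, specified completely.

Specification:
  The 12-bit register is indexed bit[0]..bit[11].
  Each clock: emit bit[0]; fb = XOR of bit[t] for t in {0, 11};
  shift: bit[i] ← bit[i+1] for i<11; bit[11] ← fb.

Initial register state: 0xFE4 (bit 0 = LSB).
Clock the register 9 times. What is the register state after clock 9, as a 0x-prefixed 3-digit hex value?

0x51F

reg_0 = 0xFE4
clock 1: out=0, reg = 0xFF2
clock 2: out=0, reg = 0xFF9
clock 3: out=1, reg = 0x7FC
clock 4: out=0, reg = 0x3FE
clock 5: out=0, reg = 0x1FF
clock 6: out=1, reg = 0x8FF
clock 7: out=1, reg = 0x47F
clock 8: out=1, reg = 0xA3F
clock 9: out=1, reg = 0x51F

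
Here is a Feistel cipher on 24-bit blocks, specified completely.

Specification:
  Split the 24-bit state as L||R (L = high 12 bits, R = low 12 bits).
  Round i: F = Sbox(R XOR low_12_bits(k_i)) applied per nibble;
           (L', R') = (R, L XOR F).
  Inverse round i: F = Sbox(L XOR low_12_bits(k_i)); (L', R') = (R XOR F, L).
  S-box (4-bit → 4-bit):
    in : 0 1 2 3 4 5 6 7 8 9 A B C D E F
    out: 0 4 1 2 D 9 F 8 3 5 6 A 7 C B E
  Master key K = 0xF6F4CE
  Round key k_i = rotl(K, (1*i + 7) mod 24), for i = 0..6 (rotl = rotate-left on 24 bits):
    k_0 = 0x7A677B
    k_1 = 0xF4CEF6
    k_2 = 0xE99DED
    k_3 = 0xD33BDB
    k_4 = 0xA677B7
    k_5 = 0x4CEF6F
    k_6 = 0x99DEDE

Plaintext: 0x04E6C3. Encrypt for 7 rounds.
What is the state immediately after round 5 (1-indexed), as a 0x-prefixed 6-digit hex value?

0x2F31CD

s_0 = plaintext = 0x04E6C3
s_1 = Round(s_0, k_0) = 0x6C34ED
s_2 = Round(s_1, k_1) = 0x4ED089
s_3 = Round(s_2, k_2) = 0x089810
s_4 = Round(s_3, k_3) = 0x8102F3
s_5 = Round(s_4, k_4) = 0x2F31CD
s_6 = Round(s_5, k_5) = 0x1CD992
s_7 = Round(s_6, k_6) = 0x99291A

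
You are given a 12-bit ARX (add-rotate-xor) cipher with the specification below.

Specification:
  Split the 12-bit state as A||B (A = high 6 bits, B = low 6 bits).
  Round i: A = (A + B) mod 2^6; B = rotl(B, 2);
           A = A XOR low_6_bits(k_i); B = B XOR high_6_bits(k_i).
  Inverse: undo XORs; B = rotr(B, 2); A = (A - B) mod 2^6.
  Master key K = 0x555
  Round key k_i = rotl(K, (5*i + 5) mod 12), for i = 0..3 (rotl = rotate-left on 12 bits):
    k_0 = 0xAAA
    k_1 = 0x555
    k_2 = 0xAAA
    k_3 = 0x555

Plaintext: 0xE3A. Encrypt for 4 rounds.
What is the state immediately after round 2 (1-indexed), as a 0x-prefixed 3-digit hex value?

s_0 = plaintext = 0xE3A
s_1 = Round(s_0, k_0) = 0x601
s_2 = Round(s_1, k_1) = 0x311
s_3 = Round(s_2, k_2) = 0xDEF
s_4 = Round(s_3, k_3) = 0xCEB

0x311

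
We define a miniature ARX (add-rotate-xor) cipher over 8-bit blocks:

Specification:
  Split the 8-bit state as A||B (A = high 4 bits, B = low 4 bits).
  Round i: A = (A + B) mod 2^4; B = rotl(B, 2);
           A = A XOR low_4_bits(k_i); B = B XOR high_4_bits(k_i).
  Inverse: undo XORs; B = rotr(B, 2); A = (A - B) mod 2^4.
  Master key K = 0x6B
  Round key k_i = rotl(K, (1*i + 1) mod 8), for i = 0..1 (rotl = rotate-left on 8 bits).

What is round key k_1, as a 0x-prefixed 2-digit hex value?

K = 0x6B
k_0 = rotl(K, (1*0+1) mod 8) = rotl(K, 1) = 0xD6
k_1 = rotl(K, (1*1+1) mod 8) = rotl(K, 2) = 0xAD

0xAD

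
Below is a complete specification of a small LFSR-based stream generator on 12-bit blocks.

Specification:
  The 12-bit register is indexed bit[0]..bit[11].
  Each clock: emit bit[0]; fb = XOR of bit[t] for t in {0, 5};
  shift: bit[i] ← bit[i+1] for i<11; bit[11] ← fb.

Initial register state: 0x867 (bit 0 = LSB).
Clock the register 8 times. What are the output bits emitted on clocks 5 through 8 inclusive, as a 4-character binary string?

reg_0 = 0x867
clock 1: out=1, reg = 0x433
clock 2: out=1, reg = 0x219
clock 3: out=1, reg = 0x90C
clock 4: out=0, reg = 0x486
clock 5: out=0, reg = 0x243
clock 6: out=1, reg = 0x921
clock 7: out=1, reg = 0x490
clock 8: out=0, reg = 0x248

0110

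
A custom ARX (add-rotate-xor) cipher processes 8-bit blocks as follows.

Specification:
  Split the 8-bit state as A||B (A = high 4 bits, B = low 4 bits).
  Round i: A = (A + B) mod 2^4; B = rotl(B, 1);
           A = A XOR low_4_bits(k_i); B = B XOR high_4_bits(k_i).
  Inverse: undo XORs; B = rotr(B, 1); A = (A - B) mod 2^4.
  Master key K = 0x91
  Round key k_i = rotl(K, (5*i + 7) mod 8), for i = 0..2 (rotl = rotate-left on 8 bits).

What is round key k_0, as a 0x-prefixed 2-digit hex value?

0xC8

K = 0x91
k_0 = rotl(K, (5*0+7) mod 8) = rotl(K, 7) = 0xC8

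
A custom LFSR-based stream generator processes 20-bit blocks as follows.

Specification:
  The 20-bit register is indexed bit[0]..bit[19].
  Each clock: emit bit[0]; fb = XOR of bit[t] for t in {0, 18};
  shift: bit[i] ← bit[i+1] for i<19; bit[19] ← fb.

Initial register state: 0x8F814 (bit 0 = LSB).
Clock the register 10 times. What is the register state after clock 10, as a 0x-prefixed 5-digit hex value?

0xABA3E

reg_0 = 0x8F814
clock 1: out=0, reg = 0x47C0A
clock 2: out=0, reg = 0xA3E05
clock 3: out=1, reg = 0xD1F02
clock 4: out=0, reg = 0xE8F81
clock 5: out=1, reg = 0x747C0
clock 6: out=0, reg = 0xBA3E0
clock 7: out=0, reg = 0x5D1F0
clock 8: out=0, reg = 0xAE8F8
clock 9: out=0, reg = 0x5747C
clock 10: out=0, reg = 0xABA3E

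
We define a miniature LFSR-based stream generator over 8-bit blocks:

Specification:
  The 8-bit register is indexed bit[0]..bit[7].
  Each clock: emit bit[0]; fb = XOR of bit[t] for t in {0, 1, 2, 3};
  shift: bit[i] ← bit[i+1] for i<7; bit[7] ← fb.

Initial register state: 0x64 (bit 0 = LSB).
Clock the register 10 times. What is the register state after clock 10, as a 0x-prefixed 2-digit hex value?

0x98

reg_0 = 0x64
clock 1: out=0, reg = 0xB2
clock 2: out=0, reg = 0xD9
clock 3: out=1, reg = 0x6C
clock 4: out=0, reg = 0x36
clock 5: out=0, reg = 0x1B
clock 6: out=1, reg = 0x8D
clock 7: out=1, reg = 0xC6
clock 8: out=0, reg = 0x63
clock 9: out=1, reg = 0x31
clock 10: out=1, reg = 0x98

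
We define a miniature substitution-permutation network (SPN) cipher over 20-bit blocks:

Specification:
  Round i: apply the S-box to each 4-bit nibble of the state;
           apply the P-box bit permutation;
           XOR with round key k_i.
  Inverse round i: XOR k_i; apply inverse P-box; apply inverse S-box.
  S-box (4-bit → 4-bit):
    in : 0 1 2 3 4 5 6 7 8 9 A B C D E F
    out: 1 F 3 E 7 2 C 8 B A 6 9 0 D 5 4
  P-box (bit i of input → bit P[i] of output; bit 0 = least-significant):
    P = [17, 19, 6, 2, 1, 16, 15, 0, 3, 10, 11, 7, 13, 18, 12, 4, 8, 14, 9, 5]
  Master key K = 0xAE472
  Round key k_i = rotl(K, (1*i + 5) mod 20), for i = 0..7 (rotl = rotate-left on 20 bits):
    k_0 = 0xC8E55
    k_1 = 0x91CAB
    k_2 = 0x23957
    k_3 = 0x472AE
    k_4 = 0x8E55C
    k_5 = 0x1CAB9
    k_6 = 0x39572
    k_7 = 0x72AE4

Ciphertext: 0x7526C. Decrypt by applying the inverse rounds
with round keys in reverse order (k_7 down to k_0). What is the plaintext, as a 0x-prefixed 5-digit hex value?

0x9D76D

s_0 = ciphertext = 0x7526C
s_1 = InvRound(s_0, k_7) = 0x5EDCC
s_2 = InvRound(s_1, k_6) = 0x91D0B
s_3 = InvRound(s_2, k_5) = 0x169E5
s_4 = InvRound(s_3, k_4) = 0x77135
s_5 = InvRound(s_4, k_3) = 0xE7B80
s_6 = InvRound(s_5, k_2) = 0xA97B3
s_7 = InvRound(s_6, k_1) = 0xE7EA0
s_8 = InvRound(s_7, k_0) = 0x9D76D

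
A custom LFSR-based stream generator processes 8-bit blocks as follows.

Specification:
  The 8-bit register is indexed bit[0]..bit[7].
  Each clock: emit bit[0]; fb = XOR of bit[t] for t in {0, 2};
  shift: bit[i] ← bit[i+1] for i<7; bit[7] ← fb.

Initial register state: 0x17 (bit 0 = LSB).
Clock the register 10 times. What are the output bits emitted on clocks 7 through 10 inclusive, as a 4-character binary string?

reg_0 = 0x17
clock 1: out=1, reg = 0x0B
clock 2: out=1, reg = 0x85
clock 3: out=1, reg = 0x42
clock 4: out=0, reg = 0x21
clock 5: out=1, reg = 0x90
clock 6: out=0, reg = 0x48
clock 7: out=0, reg = 0x24
clock 8: out=0, reg = 0x92
clock 9: out=0, reg = 0x49
clock 10: out=1, reg = 0xA4

0001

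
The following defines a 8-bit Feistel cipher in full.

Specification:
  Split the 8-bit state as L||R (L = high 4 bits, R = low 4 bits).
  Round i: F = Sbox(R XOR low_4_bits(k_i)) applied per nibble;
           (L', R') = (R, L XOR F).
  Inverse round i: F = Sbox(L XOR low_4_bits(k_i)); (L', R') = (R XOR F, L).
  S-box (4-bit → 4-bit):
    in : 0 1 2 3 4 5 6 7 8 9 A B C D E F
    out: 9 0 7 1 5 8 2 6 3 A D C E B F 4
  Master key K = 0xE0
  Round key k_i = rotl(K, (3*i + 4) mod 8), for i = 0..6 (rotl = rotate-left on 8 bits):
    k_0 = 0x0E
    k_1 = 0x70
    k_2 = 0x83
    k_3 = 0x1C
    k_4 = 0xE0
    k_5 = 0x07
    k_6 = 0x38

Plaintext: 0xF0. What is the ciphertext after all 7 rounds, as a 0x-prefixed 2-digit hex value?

s_0 = plaintext = 0xF0
s_1 = Round(s_0, k_0) = 0x00
s_2 = Round(s_1, k_1) = 0x09
s_3 = Round(s_2, k_2) = 0x9D
s_4 = Round(s_3, k_3) = 0xD9
s_5 = Round(s_4, k_4) = 0x97
s_6 = Round(s_5, k_5) = 0x70
s_7 = Round(s_6, k_6) = 0x04

0x04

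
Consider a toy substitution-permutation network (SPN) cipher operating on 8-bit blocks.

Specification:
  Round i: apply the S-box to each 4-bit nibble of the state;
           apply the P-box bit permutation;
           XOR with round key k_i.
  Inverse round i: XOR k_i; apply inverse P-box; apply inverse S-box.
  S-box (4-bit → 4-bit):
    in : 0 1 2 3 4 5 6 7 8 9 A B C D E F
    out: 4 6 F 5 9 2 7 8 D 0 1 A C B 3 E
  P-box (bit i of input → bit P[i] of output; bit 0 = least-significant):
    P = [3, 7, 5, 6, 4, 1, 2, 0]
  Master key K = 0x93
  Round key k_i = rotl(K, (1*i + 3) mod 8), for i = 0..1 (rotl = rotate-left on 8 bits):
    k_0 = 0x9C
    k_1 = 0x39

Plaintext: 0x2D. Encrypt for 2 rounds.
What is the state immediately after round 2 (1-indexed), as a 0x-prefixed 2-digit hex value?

0x00

s_0 = plaintext = 0x2D
s_1 = Round(s_0, k_0) = 0x43
s_2 = Round(s_1, k_1) = 0x00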